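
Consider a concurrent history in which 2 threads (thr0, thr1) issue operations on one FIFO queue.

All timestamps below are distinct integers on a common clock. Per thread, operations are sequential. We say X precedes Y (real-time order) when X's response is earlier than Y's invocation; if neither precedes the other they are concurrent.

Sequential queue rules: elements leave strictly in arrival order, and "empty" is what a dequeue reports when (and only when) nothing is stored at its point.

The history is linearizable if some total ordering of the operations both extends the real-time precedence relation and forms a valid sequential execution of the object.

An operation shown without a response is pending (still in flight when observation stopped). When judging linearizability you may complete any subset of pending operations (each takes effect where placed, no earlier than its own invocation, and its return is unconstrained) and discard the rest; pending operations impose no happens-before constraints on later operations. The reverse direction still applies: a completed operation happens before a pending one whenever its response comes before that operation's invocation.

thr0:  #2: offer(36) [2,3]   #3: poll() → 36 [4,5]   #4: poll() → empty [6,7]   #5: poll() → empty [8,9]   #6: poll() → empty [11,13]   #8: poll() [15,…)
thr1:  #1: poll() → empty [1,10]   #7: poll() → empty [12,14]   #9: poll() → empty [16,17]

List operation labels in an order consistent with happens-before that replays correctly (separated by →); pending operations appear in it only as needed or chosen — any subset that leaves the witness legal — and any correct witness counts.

#1 → #2 → #3 → #4 → #5 → #6 → #7 → #8 → #9

after step 1 (#1 poll() → empty): queue <>
after step 2 (#2 offer(36)): queue <36>
after step 3 (#3 poll() → 36): queue <>
after step 4 (#4 poll() → empty): queue <>
after step 5 (#5 poll() → empty): queue <>
after step 6 (#6 poll() → empty): queue <>
after step 7 (#7 poll() → empty): queue <>
after step 8 (#8 poll() (pending, included)): queue <>
after step 9 (#9 poll() → empty): queue <>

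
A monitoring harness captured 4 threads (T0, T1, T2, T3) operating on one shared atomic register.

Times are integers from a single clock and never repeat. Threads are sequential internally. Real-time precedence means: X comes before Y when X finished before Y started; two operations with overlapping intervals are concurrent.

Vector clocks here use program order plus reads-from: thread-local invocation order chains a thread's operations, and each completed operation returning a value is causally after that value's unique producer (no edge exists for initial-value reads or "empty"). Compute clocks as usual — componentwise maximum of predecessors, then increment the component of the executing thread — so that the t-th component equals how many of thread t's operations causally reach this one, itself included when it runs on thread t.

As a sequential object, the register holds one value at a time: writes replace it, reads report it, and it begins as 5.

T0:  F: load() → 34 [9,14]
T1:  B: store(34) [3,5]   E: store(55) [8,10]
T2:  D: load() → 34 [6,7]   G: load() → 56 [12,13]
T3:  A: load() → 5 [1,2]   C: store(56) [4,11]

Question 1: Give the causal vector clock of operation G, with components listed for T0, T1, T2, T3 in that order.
(0, 1, 2, 2)

invoked at 1, A has no predecessors; its own T3 bump gives (0, 0, 0, 1)
invoked at 3, B has no predecessors; its own T1 bump gives (0, 1, 0, 0)
C (invocation 4): componentwise max over VC(A)=(0, 0, 0, 1), +1 at T3, giving (0, 0, 0, 2)
D (invocation 6): componentwise max over VC(B)=(0, 1, 0, 0), +1 at T2, giving (0, 1, 1, 0)
E (invocation 8): componentwise max over VC(B)=(0, 1, 0, 0), +1 at T1, giving (0, 2, 0, 0)
F (invocation 9): componentwise max over VC(B)=(0, 1, 0, 0), +1 at T0, giving (1, 1, 0, 0)
G (invocation 12): componentwise max over VC(C)=(0, 0, 0, 2), VC(D)=(0, 1, 1, 0), +1 at T2, giving (0, 1, 2, 2)
target: VC(G) = (0, 1, 2, 2)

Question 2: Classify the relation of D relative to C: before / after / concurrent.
concurrent

D spans [6,7], C spans [4,11]
the intervals overlap in both directions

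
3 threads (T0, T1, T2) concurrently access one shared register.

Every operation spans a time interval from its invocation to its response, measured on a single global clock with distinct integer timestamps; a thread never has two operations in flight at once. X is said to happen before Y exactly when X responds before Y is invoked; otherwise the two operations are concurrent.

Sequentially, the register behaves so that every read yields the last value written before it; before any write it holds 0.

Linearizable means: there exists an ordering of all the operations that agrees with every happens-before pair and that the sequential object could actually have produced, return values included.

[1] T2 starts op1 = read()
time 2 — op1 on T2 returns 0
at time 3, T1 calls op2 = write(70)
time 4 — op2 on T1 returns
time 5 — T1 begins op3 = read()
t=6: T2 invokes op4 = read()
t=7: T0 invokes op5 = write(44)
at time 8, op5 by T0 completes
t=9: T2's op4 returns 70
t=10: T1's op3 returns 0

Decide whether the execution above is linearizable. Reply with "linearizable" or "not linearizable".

already the first 10 events (up to op3's response at time 10) admit no linearization; the first 9 still do
all 6 real-time-respecting orders fail — 5 completed register operations, no legal replay
sample order op1, op2, op3, op4, op5 stalls at step 3 — op3 read() → 0 has no legal effect
sample order op1, op2, op3, op5, op4 stalls at step 3 — op3 read() → 0 has no legal effect

not linearizable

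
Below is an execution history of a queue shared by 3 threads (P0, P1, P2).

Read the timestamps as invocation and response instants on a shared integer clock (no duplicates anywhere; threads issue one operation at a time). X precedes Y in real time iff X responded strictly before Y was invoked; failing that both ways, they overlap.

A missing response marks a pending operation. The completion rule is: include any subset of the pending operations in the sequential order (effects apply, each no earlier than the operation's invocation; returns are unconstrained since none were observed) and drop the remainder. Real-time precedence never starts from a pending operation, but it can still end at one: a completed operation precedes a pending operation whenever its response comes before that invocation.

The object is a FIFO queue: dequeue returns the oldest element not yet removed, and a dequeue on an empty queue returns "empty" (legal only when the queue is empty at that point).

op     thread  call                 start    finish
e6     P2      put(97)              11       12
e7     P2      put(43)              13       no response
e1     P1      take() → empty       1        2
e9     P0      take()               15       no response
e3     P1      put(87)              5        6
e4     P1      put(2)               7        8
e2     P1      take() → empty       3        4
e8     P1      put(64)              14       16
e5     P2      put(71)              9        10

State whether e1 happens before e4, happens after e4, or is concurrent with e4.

before

e1 spans [1,2], e4 spans [7,8]
resp(e1)=2 < inv(e4)=7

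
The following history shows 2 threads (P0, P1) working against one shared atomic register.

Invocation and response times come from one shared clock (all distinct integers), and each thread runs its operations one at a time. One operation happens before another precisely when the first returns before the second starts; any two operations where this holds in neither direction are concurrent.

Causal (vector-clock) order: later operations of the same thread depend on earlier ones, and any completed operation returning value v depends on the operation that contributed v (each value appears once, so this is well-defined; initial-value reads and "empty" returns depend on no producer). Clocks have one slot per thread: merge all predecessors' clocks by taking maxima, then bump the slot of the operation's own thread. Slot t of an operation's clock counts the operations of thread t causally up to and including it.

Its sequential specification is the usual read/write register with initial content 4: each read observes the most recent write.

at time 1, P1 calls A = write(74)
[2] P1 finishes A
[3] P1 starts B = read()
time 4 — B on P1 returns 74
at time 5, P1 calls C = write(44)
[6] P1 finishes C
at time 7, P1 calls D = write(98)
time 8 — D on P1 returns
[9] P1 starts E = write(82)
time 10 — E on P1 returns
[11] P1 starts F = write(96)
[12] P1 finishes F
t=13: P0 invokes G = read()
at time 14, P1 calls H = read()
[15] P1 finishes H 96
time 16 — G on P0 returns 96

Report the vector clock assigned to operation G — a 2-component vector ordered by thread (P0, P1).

VC(A, invoked at 1): no causal predecessors; +1 on P1 → (0, 1)
B, invoked 3, takes VC(A)=(0, 1) under max, adds 1 for P1 → (0, 2)
C, invoked 5, takes VC(B)=(0, 2) under max, adds 1 for P1 → (0, 3)
D, invoked 7, takes VC(C)=(0, 3) under max, adds 1 for P1 → (0, 4)
E, invoked 9, takes VC(D)=(0, 4) under max, adds 1 for P1 → (0, 5)
F, invoked 11, takes VC(E)=(0, 5) under max, adds 1 for P1 → (0, 6)
H, invoked 14, takes VC(F)=(0, 6) under max, adds 1 for P1 → (0, 7)
G, invoked 13, takes VC(F)=(0, 6) under max, adds 1 for P0 → (1, 6)
target: VC(G) = (1, 6)

(1, 6)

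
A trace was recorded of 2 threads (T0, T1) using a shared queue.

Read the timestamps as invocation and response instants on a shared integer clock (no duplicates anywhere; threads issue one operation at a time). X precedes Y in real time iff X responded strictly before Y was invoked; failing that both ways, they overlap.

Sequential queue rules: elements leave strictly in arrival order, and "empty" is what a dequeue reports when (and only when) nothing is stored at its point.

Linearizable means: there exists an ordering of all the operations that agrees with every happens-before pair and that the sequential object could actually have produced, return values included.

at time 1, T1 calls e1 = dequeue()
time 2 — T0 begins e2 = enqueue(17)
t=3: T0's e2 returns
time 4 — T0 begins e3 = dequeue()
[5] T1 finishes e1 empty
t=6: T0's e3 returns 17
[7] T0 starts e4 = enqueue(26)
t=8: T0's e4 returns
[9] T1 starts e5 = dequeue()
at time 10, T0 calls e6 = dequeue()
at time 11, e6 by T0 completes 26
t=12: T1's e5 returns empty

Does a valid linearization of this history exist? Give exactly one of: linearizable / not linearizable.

linearizable

a witness: e1, e2, e3, e4, e6, e5
1. e1 dequeue() → empty, leaving queue <>
2. e2 enqueue(17), leaving queue <17>
3. e3 dequeue() → 17, leaving queue <>
4. e4 enqueue(26), leaving queue <26>
5. e6 dequeue() → 26, leaving queue <>
6. e5 dequeue() → empty, leaving queue <>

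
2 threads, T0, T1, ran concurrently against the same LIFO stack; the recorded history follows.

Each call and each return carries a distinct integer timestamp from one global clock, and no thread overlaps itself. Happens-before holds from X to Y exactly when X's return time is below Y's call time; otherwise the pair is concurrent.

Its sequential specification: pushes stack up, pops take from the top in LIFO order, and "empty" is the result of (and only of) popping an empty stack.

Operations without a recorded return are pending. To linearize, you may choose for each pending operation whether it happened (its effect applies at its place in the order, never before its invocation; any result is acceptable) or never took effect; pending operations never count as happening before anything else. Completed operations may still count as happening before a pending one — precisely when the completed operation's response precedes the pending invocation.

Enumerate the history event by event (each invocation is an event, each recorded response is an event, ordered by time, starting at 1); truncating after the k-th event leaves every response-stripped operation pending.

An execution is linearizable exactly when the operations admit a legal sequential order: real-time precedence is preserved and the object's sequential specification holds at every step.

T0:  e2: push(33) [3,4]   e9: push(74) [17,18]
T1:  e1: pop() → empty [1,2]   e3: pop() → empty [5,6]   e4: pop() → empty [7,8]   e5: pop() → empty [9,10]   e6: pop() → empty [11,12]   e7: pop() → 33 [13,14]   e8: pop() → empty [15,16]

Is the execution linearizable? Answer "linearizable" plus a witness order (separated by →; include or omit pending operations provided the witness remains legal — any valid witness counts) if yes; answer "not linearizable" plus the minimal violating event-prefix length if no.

prefix check: 1..5 passes, 1..6 fails once e3's time-6 response joins
the completed operations (3 total) allow one real-time order; the LIFO stack replay rejects it
one such order, e1, e2, e3, breaks at step 3 where e3 pop() → empty is illegal

not linearizable — minimal violating prefix: 6 events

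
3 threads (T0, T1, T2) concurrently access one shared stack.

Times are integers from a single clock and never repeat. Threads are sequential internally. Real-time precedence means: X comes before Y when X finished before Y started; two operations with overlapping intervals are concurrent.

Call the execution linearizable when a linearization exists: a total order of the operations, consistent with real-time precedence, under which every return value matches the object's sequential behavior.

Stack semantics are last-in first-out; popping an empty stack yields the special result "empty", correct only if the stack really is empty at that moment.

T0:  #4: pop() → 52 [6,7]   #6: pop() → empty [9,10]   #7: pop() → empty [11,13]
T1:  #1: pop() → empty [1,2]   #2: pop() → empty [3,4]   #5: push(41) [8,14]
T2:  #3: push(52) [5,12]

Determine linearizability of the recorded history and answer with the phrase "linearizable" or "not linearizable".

linearizable

witness order: #1, #2, #3, #4, #6, #7, #5
after step 1 (#1 pop() → empty): stack <>
after step 2 (#2 pop() → empty): stack <>
after step 3 (#3 push(52)): stack <52>
after step 4 (#4 pop() → 52): stack <>
after step 5 (#6 pop() → empty): stack <>
after step 6 (#7 pop() → empty): stack <>
after step 7 (#5 push(41)): stack <41>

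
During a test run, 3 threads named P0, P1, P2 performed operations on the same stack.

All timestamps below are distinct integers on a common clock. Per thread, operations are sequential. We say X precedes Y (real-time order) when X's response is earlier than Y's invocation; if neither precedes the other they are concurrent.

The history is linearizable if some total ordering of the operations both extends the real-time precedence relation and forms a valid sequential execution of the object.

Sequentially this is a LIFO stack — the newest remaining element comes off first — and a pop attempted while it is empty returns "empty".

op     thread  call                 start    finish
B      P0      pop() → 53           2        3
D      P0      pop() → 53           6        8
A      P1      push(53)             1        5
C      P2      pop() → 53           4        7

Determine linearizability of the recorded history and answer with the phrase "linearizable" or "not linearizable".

not linearizable

through event 6 a valid linearization exists; event 7 (C responding at time 7) ends that
every one of the 3 real-time-consistent orders over 3 completed stack ops fails the sequential spec
including or dropping the 1 pending operation (D) in any combination fails
take A, B, C (pending dropped): step 3 already fails, because C pop() → 53 cannot occur there
take B, A, C (pending dropped): step 1 already fails, because B pop() → 53 cannot occur there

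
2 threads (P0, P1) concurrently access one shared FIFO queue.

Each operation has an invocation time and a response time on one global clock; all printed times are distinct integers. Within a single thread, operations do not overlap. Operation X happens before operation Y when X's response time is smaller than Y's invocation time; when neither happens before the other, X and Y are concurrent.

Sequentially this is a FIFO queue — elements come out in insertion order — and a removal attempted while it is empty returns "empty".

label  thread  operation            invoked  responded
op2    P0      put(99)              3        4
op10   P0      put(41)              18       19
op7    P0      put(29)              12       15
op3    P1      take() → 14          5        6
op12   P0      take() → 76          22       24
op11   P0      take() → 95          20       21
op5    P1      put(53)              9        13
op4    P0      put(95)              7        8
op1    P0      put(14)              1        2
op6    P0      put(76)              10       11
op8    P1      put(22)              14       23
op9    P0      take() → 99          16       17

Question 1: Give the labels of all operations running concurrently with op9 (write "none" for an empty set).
Answer: op8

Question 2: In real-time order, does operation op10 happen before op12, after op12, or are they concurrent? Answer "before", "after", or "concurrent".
Answer: before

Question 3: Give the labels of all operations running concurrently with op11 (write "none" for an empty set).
Answer: op8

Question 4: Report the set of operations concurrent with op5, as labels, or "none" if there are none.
Answer: op6, op7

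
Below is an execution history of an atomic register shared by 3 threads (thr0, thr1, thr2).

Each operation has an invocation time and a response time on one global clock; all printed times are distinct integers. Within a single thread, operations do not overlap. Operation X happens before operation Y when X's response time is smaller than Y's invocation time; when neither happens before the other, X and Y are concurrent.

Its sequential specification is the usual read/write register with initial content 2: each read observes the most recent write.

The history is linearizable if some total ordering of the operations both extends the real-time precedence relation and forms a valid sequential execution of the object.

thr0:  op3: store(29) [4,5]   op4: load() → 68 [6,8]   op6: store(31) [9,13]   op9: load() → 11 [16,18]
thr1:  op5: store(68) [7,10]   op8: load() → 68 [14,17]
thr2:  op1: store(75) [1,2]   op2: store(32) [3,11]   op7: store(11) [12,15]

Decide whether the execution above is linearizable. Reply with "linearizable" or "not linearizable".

already the first 17 events (up to op8's response at time 17) admit no linearization; the first 16 still do
all 38 real-time-respecting orders fail — 8 completed atomic register operations, no legal replay
include/drop combinations of the 1 pending operation (op9) were all tried; none helps
for example op1, op2, op3, op4, op5, op6, op7, op8 (pending dropped) fails at step 4: op4 load() → 68 is not legal there
for example op1, op2, op3, op4, op5, op6, op8, op7 (pending dropped) fails at step 4: op4 load() → 68 is not legal there

not linearizable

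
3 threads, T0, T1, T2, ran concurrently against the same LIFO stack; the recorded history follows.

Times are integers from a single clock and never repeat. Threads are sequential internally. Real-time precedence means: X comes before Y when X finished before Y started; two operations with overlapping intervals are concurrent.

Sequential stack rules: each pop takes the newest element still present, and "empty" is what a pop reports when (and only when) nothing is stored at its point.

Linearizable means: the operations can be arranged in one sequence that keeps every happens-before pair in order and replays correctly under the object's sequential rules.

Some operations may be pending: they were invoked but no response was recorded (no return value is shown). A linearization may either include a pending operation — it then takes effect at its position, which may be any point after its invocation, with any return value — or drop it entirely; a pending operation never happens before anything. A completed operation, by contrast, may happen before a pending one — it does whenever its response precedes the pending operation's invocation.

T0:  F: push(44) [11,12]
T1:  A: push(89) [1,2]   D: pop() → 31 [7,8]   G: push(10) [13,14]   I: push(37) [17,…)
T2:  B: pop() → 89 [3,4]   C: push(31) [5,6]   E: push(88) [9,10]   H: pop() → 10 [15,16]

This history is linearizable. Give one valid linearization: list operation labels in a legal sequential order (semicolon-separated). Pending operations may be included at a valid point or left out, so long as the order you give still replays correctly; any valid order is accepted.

A; B; C; D; E; F; G; H

after step 1 (A push(89)): stack <89>
after step 2 (B pop() → 89): stack <>
after step 3 (C push(31)): stack <31>
after step 4 (D pop() → 31): stack <>
after step 5 (E push(88)): stack <88>
after step 6 (F push(44)): stack <88,44>
after step 7 (G push(10)): stack <88,44,10>
after step 8 (H pop() → 10): stack <88,44>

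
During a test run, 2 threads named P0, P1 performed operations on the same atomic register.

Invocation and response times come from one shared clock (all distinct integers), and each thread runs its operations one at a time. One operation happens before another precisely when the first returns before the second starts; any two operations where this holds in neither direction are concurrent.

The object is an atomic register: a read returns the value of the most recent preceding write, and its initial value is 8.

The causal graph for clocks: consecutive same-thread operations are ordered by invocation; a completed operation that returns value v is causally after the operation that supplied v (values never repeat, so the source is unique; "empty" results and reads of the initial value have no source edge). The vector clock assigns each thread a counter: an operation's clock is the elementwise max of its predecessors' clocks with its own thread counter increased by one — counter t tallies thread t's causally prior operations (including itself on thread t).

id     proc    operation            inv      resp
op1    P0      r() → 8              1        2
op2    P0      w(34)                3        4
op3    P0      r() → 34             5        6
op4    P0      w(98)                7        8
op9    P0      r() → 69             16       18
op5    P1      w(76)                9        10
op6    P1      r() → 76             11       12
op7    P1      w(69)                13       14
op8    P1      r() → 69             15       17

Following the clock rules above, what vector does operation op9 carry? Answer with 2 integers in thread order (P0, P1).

(5, 3)

op5 (invocation 9): nothing precedes it; P1's component alone gives (0, 1)
op1 (invocation 1): nothing precedes it; P0's component alone gives (1, 0)
merge at op6 (invoked 11): VC(op5)=(0, 1), own-thread bump on P1 → (0, 2)
merge at op2 (invoked 3): VC(op1)=(1, 0), own-thread bump on P0 → (2, 0)
merge at op7 (invoked 13): VC(op6)=(0, 2), own-thread bump on P1 → (0, 3)
merge at op3 (invoked 5): VC(op2)=(2, 0), own-thread bump on P0 → (3, 0)
merge at op8 (invoked 15): VC(op7)=(0, 3), own-thread bump on P1 → (0, 4)
merge at op4 (invoked 7): VC(op3)=(3, 0), own-thread bump on P0 → (4, 0)
merge at op9 (invoked 16): VC(op4)=(4, 0), VC(op7)=(0, 3), own-thread bump on P0 → (5, 3)
target: VC(op9) = (5, 3)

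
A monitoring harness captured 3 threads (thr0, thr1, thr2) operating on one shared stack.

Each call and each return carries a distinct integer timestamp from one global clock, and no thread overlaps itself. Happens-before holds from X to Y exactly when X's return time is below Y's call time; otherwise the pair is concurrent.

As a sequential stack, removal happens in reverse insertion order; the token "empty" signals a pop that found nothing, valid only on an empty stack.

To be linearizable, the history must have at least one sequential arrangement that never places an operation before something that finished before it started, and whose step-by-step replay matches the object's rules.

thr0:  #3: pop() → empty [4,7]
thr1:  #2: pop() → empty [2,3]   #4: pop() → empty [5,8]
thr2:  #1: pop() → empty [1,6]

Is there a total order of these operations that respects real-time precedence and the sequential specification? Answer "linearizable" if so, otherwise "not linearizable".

witness order: #1, #2, #3, #4
1. #1 pop() → empty, leaving stack <>
2. #2 pop() → empty, leaving stack <>
3. #3 pop() → empty, leaving stack <>
4. #4 pop() → empty, leaving stack <>

linearizable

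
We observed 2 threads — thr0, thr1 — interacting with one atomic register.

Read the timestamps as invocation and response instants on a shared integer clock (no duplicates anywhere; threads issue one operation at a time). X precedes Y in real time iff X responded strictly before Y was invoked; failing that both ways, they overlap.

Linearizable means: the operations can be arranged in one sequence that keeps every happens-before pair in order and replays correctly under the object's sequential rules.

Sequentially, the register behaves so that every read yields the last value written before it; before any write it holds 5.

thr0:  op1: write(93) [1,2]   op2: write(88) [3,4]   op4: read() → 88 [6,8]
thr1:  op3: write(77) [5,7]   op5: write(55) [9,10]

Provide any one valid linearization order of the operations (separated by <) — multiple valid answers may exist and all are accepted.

op1 < op2 < op4 < op3 < op5

after step 1 (op1 write(93)): value 93
after step 2 (op2 write(88)): value 88
after step 3 (op4 read() → 88): value 88
after step 4 (op3 write(77)): value 77
after step 5 (op5 write(55)): value 55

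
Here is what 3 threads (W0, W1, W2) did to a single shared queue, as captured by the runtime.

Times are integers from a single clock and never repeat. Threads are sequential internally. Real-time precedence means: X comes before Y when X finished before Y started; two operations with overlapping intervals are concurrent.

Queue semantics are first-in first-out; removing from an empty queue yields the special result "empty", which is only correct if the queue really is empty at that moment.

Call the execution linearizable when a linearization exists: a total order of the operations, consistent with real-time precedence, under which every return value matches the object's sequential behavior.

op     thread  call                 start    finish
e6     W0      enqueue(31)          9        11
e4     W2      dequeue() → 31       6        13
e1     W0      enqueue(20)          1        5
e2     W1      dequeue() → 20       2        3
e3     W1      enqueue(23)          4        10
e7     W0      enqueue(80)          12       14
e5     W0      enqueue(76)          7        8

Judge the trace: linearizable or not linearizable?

the violation lands at event 13, e4's response at time 13: events 1..12 linearize, events 1..13 do not
6 completed operations, 27 real-time-consistent orders — every queue replay fails
include/drop combinations of the 1 pending operation (e7) were all tried; none helps
for example e1, e2, e3, e4, e5, e6 (pending dropped) fails at step 4: e4 dequeue() → 31 is not legal there
for example e1, e2, e3, e5, e4, e6 (pending dropped) fails at step 5: e4 dequeue() → 31 is not legal there

not linearizable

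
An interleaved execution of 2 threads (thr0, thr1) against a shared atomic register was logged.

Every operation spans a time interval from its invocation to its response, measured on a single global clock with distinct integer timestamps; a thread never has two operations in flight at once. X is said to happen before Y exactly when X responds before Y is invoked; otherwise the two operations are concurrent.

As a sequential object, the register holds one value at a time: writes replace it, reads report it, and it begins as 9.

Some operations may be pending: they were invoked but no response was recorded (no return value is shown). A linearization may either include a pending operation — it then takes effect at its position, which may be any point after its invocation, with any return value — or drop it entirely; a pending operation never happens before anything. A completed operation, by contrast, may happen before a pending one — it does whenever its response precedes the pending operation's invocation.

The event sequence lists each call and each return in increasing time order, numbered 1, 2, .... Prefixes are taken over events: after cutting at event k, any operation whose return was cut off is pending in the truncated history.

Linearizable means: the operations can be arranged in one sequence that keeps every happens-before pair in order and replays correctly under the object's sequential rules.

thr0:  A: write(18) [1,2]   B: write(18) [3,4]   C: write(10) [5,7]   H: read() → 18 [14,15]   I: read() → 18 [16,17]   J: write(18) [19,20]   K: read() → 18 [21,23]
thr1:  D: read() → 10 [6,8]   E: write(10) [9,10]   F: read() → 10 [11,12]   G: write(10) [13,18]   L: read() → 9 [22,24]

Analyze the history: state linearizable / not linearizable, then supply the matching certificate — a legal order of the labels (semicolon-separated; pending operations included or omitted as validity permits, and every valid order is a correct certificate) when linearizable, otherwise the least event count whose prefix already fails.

not linearizable — minimal violating prefix: 15 events

already the first 15 events (up to H's response at time 15) admit no linearization; the first 14 still do
checked exhaustively: 2 real-time-consistent orders of 7 completed operations, zero legal atomic register replays
include/drop combinations of the 1 pending operation (G) were all tried; none helps
one such order, A, B, C, D, E, F, H (pending dropped), breaks at step 7 where H read() → 18 is illegal
one such order, A, B, D, C, E, F, H (pending dropped), breaks at step 3 where D read() → 10 is illegal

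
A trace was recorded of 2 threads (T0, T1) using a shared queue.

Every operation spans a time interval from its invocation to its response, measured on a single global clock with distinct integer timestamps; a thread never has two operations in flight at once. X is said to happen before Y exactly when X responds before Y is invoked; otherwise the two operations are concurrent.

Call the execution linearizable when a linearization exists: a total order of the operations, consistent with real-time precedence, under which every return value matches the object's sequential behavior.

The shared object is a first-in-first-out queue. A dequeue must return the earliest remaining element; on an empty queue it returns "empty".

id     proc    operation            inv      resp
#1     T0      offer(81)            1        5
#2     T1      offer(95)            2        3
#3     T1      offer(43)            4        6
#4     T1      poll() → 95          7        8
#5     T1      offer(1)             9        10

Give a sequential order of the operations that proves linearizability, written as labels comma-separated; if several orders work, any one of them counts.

#2, #1, #3, #4, #5

after step 1 (#2 offer(95)): queue <95>
after step 2 (#1 offer(81)): queue <95,81>
after step 3 (#3 offer(43)): queue <95,81,43>
after step 4 (#4 poll() → 95): queue <81,43>
after step 5 (#5 offer(1)): queue <81,43,1>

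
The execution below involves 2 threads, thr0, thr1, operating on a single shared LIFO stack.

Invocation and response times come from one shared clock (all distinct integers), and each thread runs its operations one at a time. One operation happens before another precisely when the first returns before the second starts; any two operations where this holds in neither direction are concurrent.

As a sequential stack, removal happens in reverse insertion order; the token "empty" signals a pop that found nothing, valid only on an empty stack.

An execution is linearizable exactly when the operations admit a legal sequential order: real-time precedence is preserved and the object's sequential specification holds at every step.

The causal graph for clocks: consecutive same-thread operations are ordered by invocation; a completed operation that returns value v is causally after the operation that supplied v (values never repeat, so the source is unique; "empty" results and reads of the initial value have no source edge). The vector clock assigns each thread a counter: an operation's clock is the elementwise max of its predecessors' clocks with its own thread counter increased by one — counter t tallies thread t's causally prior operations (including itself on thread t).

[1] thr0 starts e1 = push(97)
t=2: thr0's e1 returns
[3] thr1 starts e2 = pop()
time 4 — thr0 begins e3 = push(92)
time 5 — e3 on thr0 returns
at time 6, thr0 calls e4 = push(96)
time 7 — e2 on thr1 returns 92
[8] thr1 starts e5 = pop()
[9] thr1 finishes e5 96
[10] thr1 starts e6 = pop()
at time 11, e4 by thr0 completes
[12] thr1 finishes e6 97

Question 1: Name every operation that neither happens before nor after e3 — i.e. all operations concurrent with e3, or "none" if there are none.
e2

e3 spans [4,5]: anything still running between times 4 and 5 counts as concurrent
e1 [1,2]: before
e2 [3,7]: concurrent
e4 [6,11]: after
e5 [8,9]: after
e6 [10,12]: after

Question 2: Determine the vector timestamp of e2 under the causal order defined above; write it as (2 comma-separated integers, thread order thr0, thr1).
(2, 1)

e1, invoked 1, has no incoming edges; only thr0's bump applies → (1, 0)
invoked at 4, e3 merges VC(e1)=(1, 0) and bumps thr0's slot → (2, 0)
invoked at 3, e2 merges VC(e3)=(2, 0) and bumps thr1's slot → (2, 1)
invoked at 6, e4 merges VC(e3)=(2, 0) and bumps thr0's slot → (3, 0)
invoked at 8, e5 merges VC(e2)=(2, 1), VC(e4)=(3, 0) and bumps thr1's slot → (3, 2)
invoked at 10, e6 merges VC(e1)=(1, 0), VC(e5)=(3, 2) and bumps thr1's slot → (3, 3)
target: VC(e2) = (2, 1)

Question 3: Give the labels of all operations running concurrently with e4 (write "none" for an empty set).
e2, e5, e6

concurrent with e4 ([6,11]): every op whose interval crosses 6..11
e1 [1,2]: before
e2 [3,7]: concurrent
e3 [4,5]: before
e5 [8,9]: concurrent
e6 [10,12]: concurrent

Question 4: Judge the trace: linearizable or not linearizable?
linearizable

one valid linearization: e1, e3, e2, e4, e5, e6
1. e1 push(97), leaving stack <97>
2. e3 push(92), leaving stack <97,92>
3. e2 pop() → 92, leaving stack <97>
4. e4 push(96), leaving stack <97,96>
5. e5 pop() → 96, leaving stack <97>
6. e6 pop() → 97, leaving stack <>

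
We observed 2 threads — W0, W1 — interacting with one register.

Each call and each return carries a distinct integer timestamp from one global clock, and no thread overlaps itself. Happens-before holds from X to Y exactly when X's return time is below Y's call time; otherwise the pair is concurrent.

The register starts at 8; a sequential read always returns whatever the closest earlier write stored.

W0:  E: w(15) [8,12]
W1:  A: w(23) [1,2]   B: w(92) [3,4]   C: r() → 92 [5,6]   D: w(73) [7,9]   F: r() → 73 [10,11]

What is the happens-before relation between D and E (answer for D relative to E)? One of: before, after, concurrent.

D spans [7,9], E spans [8,12]
the intervals overlap in both directions

concurrent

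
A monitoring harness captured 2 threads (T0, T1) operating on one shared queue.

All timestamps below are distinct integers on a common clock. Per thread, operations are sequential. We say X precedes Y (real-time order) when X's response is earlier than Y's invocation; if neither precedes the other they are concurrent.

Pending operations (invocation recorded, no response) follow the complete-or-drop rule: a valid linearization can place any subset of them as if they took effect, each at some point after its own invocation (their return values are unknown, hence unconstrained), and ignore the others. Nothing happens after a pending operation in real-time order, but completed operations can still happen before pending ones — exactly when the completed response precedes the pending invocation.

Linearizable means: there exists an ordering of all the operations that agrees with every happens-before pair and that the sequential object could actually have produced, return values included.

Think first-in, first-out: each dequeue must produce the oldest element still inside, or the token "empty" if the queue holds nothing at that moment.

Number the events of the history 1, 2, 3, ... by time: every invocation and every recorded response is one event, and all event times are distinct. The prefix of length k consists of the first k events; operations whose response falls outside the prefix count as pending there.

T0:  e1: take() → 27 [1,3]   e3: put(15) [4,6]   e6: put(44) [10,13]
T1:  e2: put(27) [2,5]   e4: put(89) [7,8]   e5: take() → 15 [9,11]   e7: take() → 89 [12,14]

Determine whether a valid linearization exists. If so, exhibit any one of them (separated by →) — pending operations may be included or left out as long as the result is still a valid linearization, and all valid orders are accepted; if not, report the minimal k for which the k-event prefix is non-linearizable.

linearizable — witness: e2 → e1 → e3 → e4 → e5 → e6 → e7

1. e2 put(27), leaving queue <27>
2. e1 take() → 27, leaving queue <>
3. e3 put(15), leaving queue <15>
4. e4 put(89), leaving queue <15,89>
5. e5 take() → 15, leaving queue <89>
6. e6 put(44), leaving queue <89,44>
7. e7 take() → 89, leaving queue <44>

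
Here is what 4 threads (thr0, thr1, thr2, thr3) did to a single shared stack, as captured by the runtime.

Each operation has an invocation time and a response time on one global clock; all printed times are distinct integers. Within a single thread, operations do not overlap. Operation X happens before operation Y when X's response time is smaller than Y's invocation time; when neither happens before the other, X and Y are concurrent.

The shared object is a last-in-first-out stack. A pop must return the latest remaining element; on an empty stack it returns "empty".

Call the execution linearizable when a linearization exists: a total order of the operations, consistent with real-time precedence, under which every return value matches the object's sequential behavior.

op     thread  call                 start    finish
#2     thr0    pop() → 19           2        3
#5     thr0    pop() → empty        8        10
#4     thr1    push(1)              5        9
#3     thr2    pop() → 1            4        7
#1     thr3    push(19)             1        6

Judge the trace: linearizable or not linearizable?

linearizable

witness order: #1, #2, #4, #3, #5
step 1: #1 push(19) — stack <19>
step 2: #2 pop() → 19 — stack <>
step 3: #4 push(1) — stack <1>
step 4: #3 pop() → 1 — stack <>
step 5: #5 pop() → empty — stack <>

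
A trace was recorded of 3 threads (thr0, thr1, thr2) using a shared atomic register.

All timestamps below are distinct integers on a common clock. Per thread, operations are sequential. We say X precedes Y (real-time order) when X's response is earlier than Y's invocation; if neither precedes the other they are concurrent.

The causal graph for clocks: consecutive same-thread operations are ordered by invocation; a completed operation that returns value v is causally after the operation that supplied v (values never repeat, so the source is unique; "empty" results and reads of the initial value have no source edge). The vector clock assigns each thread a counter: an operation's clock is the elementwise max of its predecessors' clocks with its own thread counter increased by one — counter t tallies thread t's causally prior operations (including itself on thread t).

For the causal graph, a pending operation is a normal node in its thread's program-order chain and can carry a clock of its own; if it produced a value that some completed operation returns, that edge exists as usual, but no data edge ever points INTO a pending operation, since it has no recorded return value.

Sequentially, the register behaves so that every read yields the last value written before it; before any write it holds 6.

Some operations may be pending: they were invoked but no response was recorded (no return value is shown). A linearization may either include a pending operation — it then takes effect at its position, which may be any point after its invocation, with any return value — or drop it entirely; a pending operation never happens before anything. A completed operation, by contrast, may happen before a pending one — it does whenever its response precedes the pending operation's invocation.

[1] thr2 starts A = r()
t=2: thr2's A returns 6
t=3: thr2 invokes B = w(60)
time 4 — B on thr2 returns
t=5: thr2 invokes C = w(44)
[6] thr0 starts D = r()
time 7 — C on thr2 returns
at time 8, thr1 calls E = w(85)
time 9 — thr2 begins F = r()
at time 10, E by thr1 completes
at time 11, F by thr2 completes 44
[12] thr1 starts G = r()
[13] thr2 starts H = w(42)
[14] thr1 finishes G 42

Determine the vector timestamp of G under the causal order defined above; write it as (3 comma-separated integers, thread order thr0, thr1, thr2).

(0, 2, 5)

A, invoked 1, has no incoming edges; only thr2's bump applies → (0, 0, 1)
E, invoked 8, has no incoming edges; only thr1's bump applies → (0, 1, 0)
D, invoked 6, has no incoming edges; only thr0's bump applies → (1, 0, 0)
B (invocation 3): componentwise max over VC(A)=(0, 0, 1), +1 at thr2, giving (0, 0, 2)
C (invocation 5): componentwise max over VC(B)=(0, 0, 2), +1 at thr2, giving (0, 0, 3)
F (invocation 9): componentwise max over VC(C)=(0, 0, 3), +1 at thr2, giving (0, 0, 4)
H (invocation 13): componentwise max over VC(F)=(0, 0, 4), +1 at thr2, giving (0, 0, 5)
G (invocation 12): componentwise max over VC(E)=(0, 1, 0), VC(H)=(0, 0, 5), +1 at thr1, giving (0, 2, 5)
target: VC(G) = (0, 2, 5)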